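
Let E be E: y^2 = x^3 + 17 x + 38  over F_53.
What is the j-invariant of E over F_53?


Delta = -16(4 a^3 + 27 b^2) mod 53 = 19
-1728 * (4 a)^3 = -1728 * (4*17)^3 mod 53 = 14
j = 14 * 19^(-1) mod 53 = 37

j = 37 (mod 53)


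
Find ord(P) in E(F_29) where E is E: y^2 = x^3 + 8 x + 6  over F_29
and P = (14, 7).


Compute successive multiples of P until we hit O:
  1P = (14, 7)
  2P = (10, 10)
  3P = (11, 27)
  4P = (13, 25)
  5P = (7, 12)
  6P = (2, 1)
  7P = (6, 26)
  8P = (16, 5)
  ... (continuing to 31P)
  31P = O

ord(P) = 31


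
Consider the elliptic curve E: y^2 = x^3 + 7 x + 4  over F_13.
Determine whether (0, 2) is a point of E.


Check whether y^2 = x^3 + 7 x + 4 (mod 13) for (x, y) = (0, 2).
LHS: y^2 = 2^2 mod 13 = 4
RHS: x^3 + 7 x + 4 = 0^3 + 7*0 + 4 mod 13 = 4
LHS = RHS

Yes, on the curve


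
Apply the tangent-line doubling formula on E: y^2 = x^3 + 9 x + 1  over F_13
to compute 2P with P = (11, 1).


Doubling: s = (3 x1^2 + a) / (2 y1)
s = (3*11^2 + 9) / (2*1) mod 13 = 4
x3 = s^2 - 2 x1 mod 13 = 4^2 - 2*11 = 7
y3 = s (x1 - x3) - y1 mod 13 = 4 * (11 - 7) - 1 = 2

2P = (7, 2)


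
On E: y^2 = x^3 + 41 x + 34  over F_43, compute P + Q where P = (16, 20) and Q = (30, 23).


P != Q, so use the chord formula.
s = (y2 - y1) / (x2 - x1) = (3) / (14) mod 43 = 34
x3 = s^2 - x1 - x2 mod 43 = 34^2 - 16 - 30 = 35
y3 = s (x1 - x3) - y1 mod 43 = 34 * (16 - 35) - 20 = 22

P + Q = (35, 22)


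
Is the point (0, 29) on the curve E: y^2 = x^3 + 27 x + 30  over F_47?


Check whether y^2 = x^3 + 27 x + 30 (mod 47) for (x, y) = (0, 29).
LHS: y^2 = 29^2 mod 47 = 42
RHS: x^3 + 27 x + 30 = 0^3 + 27*0 + 30 mod 47 = 30
LHS != RHS

No, not on the curve


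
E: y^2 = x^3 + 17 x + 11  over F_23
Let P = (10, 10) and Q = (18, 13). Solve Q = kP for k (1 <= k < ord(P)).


Enumerate multiples of P until we hit Q = (18, 13):
  1P = (10, 10)
  2P = (16, 3)
  3P = (22, 4)
  4P = (20, 18)
  5P = (1, 11)
  6P = (14, 16)
  7P = (7, 6)
  8P = (18, 10)
  9P = (18, 13)
Match found at i = 9.

k = 9


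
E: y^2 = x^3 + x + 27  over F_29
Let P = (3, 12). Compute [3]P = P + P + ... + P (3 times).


k = 3 = 11_2 (binary, LSB first: 11)
Double-and-add from P = (3, 12):
  bit 0 = 1: acc = O + (3, 12) = (3, 12)
  bit 1 = 1: acc = (3, 12) + (1, 0) = (3, 17)

3P = (3, 17)


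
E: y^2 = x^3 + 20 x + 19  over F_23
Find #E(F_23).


For each x in F_23, count y with y^2 = x^3 + 20 x + 19 mod 23:
  x = 4: RHS = 2, y in [5, 18]  -> 2 point(s)
  x = 8: RHS = 1, y in [1, 22]  -> 2 point(s)
  x = 9: RHS = 8, y in [10, 13]  -> 2 point(s)
  x = 10: RHS = 0, y in [0]  -> 1 point(s)
  x = 11: RHS = 6, y in [11, 12]  -> 2 point(s)
  x = 12: RHS = 9, y in [3, 20]  -> 2 point(s)
  x = 18: RHS = 1, y in [1, 22]  -> 2 point(s)
  x = 19: RHS = 13, y in [6, 17]  -> 2 point(s)
  x = 20: RHS = 1, y in [1, 22]  -> 2 point(s)
Affine points: 17. Add the point at infinity: total = 18.

#E(F_23) = 18


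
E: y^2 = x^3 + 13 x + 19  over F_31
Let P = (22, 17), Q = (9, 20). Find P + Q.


P != Q, so use the chord formula.
s = (y2 - y1) / (x2 - x1) = (3) / (18) mod 31 = 26
x3 = s^2 - x1 - x2 mod 31 = 26^2 - 22 - 9 = 25
y3 = s (x1 - x3) - y1 mod 31 = 26 * (22 - 25) - 17 = 29

P + Q = (25, 29)


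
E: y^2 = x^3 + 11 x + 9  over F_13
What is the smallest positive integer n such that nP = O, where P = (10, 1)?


Compute successive multiples of P until we hit O:
  1P = (10, 1)
  2P = (3, 2)
  3P = (4, 0)
  4P = (3, 11)
  5P = (10, 12)
  6P = O

ord(P) = 6


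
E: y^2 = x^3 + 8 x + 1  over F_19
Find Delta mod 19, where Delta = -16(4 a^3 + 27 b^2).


4 a^3 + 27 b^2 = 4*8^3 + 27*1^2 = 2048 + 27 = 2075
Delta = -16 * (2075) = -33200
Delta mod 19 = 12

Delta = 12 (mod 19)


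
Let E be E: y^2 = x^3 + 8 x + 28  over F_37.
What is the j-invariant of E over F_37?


Delta = -16(4 a^3 + 27 b^2) mod 37 = 24
-1728 * (4 a)^3 = -1728 * (4*8)^3 mod 37 = 31
j = 31 * 24^(-1) mod 37 = 9

j = 9 (mod 37)


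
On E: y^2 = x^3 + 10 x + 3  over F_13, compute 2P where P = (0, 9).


Doubling: s = (3 x1^2 + a) / (2 y1)
s = (3*0^2 + 10) / (2*9) mod 13 = 2
x3 = s^2 - 2 x1 mod 13 = 2^2 - 2*0 = 4
y3 = s (x1 - x3) - y1 mod 13 = 2 * (0 - 4) - 9 = 9

2P = (4, 9)


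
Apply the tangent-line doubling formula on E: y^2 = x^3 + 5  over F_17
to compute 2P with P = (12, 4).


Doubling: s = (3 x1^2 + a) / (2 y1)
s = (3*12^2 + 0) / (2*4) mod 17 = 3
x3 = s^2 - 2 x1 mod 17 = 3^2 - 2*12 = 2
y3 = s (x1 - x3) - y1 mod 17 = 3 * (12 - 2) - 4 = 9

2P = (2, 9)


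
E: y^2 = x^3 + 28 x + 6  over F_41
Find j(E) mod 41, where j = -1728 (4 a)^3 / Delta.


Delta = -16(4 a^3 + 27 b^2) mod 41 = 6
-1728 * (4 a)^3 = -1728 * (4*28)^3 mod 41 = 32
j = 32 * 6^(-1) mod 41 = 19

j = 19 (mod 41)


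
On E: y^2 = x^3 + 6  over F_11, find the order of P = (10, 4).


Compute successive multiples of P until we hit O:
  1P = (10, 4)
  2P = (3, 0)
  3P = (10, 7)
  4P = O

ord(P) = 4


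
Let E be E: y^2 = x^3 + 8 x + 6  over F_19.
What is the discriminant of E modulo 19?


4 a^3 + 27 b^2 = 4*8^3 + 27*6^2 = 2048 + 972 = 3020
Delta = -16 * (3020) = -48320
Delta mod 19 = 16

Delta = 16 (mod 19)


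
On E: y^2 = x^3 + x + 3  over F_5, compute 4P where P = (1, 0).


k = 4 = 100_2 (binary, LSB first: 001)
Double-and-add from P = (1, 0):
  bit 0 = 0: acc unchanged = O
  bit 1 = 0: acc unchanged = O
  bit 2 = 1: acc = O + O = O

4P = O


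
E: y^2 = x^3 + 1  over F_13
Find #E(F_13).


For each x in F_13, count y with y^2 = x^3 + 0 x + 1 mod 13:
  x = 0: RHS = 1, y in [1, 12]  -> 2 point(s)
  x = 2: RHS = 9, y in [3, 10]  -> 2 point(s)
  x = 4: RHS = 0, y in [0]  -> 1 point(s)
  x = 5: RHS = 9, y in [3, 10]  -> 2 point(s)
  x = 6: RHS = 9, y in [3, 10]  -> 2 point(s)
  x = 10: RHS = 0, y in [0]  -> 1 point(s)
  x = 12: RHS = 0, y in [0]  -> 1 point(s)
Affine points: 11. Add the point at infinity: total = 12.

#E(F_13) = 12


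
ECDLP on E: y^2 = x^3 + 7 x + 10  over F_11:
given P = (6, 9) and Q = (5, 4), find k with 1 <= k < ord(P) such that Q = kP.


Enumerate multiples of P until we hit Q = (5, 4):
  1P = (6, 9)
  2P = (4, 5)
  3P = (5, 4)
Match found at i = 3.

k = 3


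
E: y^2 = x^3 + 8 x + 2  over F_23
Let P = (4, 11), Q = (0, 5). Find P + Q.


P != Q, so use the chord formula.
s = (y2 - y1) / (x2 - x1) = (17) / (19) mod 23 = 13
x3 = s^2 - x1 - x2 mod 23 = 13^2 - 4 - 0 = 4
y3 = s (x1 - x3) - y1 mod 23 = 13 * (4 - 4) - 11 = 12

P + Q = (4, 12)


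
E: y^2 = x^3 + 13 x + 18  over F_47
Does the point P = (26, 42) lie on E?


Check whether y^2 = x^3 + 13 x + 18 (mod 47) for (x, y) = (26, 42).
LHS: y^2 = 42^2 mod 47 = 25
RHS: x^3 + 13 x + 18 = 26^3 + 13*26 + 18 mod 47 = 25
LHS = RHS

Yes, on the curve


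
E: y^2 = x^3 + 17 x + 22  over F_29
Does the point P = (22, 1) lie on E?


Check whether y^2 = x^3 + 17 x + 22 (mod 29) for (x, y) = (22, 1).
LHS: y^2 = 1^2 mod 29 = 1
RHS: x^3 + 17 x + 22 = 22^3 + 17*22 + 22 mod 29 = 24
LHS != RHS

No, not on the curve


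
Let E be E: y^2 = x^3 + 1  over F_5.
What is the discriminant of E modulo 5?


4 a^3 + 27 b^2 = 4*0^3 + 27*1^2 = 0 + 27 = 27
Delta = -16 * (27) = -432
Delta mod 5 = 3

Delta = 3 (mod 5)


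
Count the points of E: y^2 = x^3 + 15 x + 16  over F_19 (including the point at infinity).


For each x in F_19, count y with y^2 = x^3 + 15 x + 16 mod 19:
  x = 0: RHS = 16, y in [4, 15]  -> 2 point(s)
  x = 2: RHS = 16, y in [4, 15]  -> 2 point(s)
  x = 4: RHS = 7, y in [8, 11]  -> 2 point(s)
  x = 5: RHS = 7, y in [8, 11]  -> 2 point(s)
  x = 9: RHS = 6, y in [5, 14]  -> 2 point(s)
  x = 10: RHS = 7, y in [8, 11]  -> 2 point(s)
  x = 11: RHS = 11, y in [7, 12]  -> 2 point(s)
  x = 12: RHS = 5, y in [9, 10]  -> 2 point(s)
  x = 14: RHS = 6, y in [5, 14]  -> 2 point(s)
  x = 15: RHS = 6, y in [5, 14]  -> 2 point(s)
  x = 16: RHS = 1, y in [1, 18]  -> 2 point(s)
  x = 17: RHS = 16, y in [4, 15]  -> 2 point(s)
  x = 18: RHS = 0, y in [0]  -> 1 point(s)
Affine points: 25. Add the point at infinity: total = 26.

#E(F_19) = 26


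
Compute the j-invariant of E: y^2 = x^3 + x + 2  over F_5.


Delta = -16(4 a^3 + 27 b^2) mod 5 = 3
-1728 * (4 a)^3 = -1728 * (4*1)^3 mod 5 = 3
j = 3 * 3^(-1) mod 5 = 1

j = 1 (mod 5)


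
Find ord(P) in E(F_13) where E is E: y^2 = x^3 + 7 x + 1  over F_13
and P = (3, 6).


Compute successive multiples of P until we hit O:
  1P = (3, 6)
  2P = (6, 5)
  3P = (7, 4)
  4P = (0, 12)
  5P = (1, 3)
  6P = (8, 6)
  7P = (2, 7)
  8P = (9, 0)
  ... (continuing to 16P)
  16P = O

ord(P) = 16


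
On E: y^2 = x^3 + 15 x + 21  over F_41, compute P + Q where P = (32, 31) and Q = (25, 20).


P != Q, so use the chord formula.
s = (y2 - y1) / (x2 - x1) = (30) / (34) mod 41 = 25
x3 = s^2 - x1 - x2 mod 41 = 25^2 - 32 - 25 = 35
y3 = s (x1 - x3) - y1 mod 41 = 25 * (32 - 35) - 31 = 17

P + Q = (35, 17)


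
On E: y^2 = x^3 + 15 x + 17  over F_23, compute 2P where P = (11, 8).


Doubling: s = (3 x1^2 + a) / (2 y1)
s = (3*11^2 + 15) / (2*8) mod 23 = 15
x3 = s^2 - 2 x1 mod 23 = 15^2 - 2*11 = 19
y3 = s (x1 - x3) - y1 mod 23 = 15 * (11 - 19) - 8 = 10

2P = (19, 10)


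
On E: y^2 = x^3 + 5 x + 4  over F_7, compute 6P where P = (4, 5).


k = 6 = 110_2 (binary, LSB first: 011)
Double-and-add from P = (4, 5):
  bit 0 = 0: acc unchanged = O
  bit 1 = 1: acc = O + (0, 5) = (0, 5)
  bit 2 = 1: acc = (0, 5) + (2, 1) = (2, 6)

6P = (2, 6)


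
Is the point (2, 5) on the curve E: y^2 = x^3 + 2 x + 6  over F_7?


Check whether y^2 = x^3 + 2 x + 6 (mod 7) for (x, y) = (2, 5).
LHS: y^2 = 5^2 mod 7 = 4
RHS: x^3 + 2 x + 6 = 2^3 + 2*2 + 6 mod 7 = 4
LHS = RHS

Yes, on the curve


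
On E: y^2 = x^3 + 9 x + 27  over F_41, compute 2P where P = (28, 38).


Doubling: s = (3 x1^2 + a) / (2 y1)
s = (3*28^2 + 9) / (2*38) mod 41 = 37
x3 = s^2 - 2 x1 mod 41 = 37^2 - 2*28 = 1
y3 = s (x1 - x3) - y1 mod 41 = 37 * (28 - 1) - 38 = 18

2P = (1, 18)


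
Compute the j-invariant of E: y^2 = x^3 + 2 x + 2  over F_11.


Delta = -16(4 a^3 + 27 b^2) mod 11 = 4
-1728 * (4 a)^3 = -1728 * (4*2)^3 mod 11 = 5
j = 5 * 4^(-1) mod 11 = 4

j = 4 (mod 11)


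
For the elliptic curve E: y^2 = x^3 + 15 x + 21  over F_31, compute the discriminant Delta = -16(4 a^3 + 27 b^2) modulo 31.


4 a^3 + 27 b^2 = 4*15^3 + 27*21^2 = 13500 + 11907 = 25407
Delta = -16 * (25407) = -406512
Delta mod 31 = 22

Delta = 22 (mod 31)


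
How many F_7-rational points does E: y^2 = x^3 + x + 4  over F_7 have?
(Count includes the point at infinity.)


For each x in F_7, count y with y^2 = x^3 + 1 x + 4 mod 7:
  x = 0: RHS = 4, y in [2, 5]  -> 2 point(s)
  x = 2: RHS = 0, y in [0]  -> 1 point(s)
  x = 4: RHS = 2, y in [3, 4]  -> 2 point(s)
  x = 5: RHS = 1, y in [1, 6]  -> 2 point(s)
  x = 6: RHS = 2, y in [3, 4]  -> 2 point(s)
Affine points: 9. Add the point at infinity: total = 10.

#E(F_7) = 10


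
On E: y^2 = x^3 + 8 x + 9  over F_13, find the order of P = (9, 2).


Compute successive multiples of P until we hit O:
  1P = (9, 2)
  2P = (9, 11)
  3P = O

ord(P) = 3


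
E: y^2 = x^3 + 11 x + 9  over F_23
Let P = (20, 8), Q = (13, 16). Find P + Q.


P != Q, so use the chord formula.
s = (y2 - y1) / (x2 - x1) = (8) / (16) mod 23 = 12
x3 = s^2 - x1 - x2 mod 23 = 12^2 - 20 - 13 = 19
y3 = s (x1 - x3) - y1 mod 23 = 12 * (20 - 19) - 8 = 4

P + Q = (19, 4)


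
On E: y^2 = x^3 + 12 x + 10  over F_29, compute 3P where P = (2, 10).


k = 3 = 11_2 (binary, LSB first: 11)
Double-and-add from P = (2, 10):
  bit 0 = 1: acc = O + (2, 10) = (2, 10)
  bit 1 = 1: acc = (2, 10) + (16, 8) = (27, 6)

3P = (27, 6)


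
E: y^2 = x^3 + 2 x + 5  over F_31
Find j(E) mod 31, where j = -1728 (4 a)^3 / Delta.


Delta = -16(4 a^3 + 27 b^2) mod 31 = 3
-1728 * (4 a)^3 = -1728 * (4*2)^3 mod 31 = 4
j = 4 * 3^(-1) mod 31 = 22

j = 22 (mod 31)


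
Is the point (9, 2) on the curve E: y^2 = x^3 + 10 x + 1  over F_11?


Check whether y^2 = x^3 + 10 x + 1 (mod 11) for (x, y) = (9, 2).
LHS: y^2 = 2^2 mod 11 = 4
RHS: x^3 + 10 x + 1 = 9^3 + 10*9 + 1 mod 11 = 6
LHS != RHS

No, not on the curve


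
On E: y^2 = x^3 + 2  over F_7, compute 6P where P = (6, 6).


k = 6 = 110_2 (binary, LSB first: 011)
Double-and-add from P = (6, 6):
  bit 0 = 0: acc unchanged = O
  bit 1 = 1: acc = O + (6, 1) = (6, 1)
  bit 2 = 1: acc = (6, 1) + (6, 6) = O

6P = O


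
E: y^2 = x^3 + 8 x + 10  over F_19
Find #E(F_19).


For each x in F_19, count y with y^2 = x^3 + 8 x + 10 mod 19:
  x = 1: RHS = 0, y in [0]  -> 1 point(s)
  x = 3: RHS = 4, y in [2, 17]  -> 2 point(s)
  x = 4: RHS = 11, y in [7, 12]  -> 2 point(s)
  x = 5: RHS = 4, y in [2, 17]  -> 2 point(s)
  x = 8: RHS = 16, y in [4, 15]  -> 2 point(s)
  x = 10: RHS = 7, y in [8, 11]  -> 2 point(s)
  x = 11: RHS = 4, y in [2, 17]  -> 2 point(s)
  x = 14: RHS = 16, y in [4, 15]  -> 2 point(s)
  x = 15: RHS = 9, y in [3, 16]  -> 2 point(s)
  x = 16: RHS = 16, y in [4, 15]  -> 2 point(s)
  x = 17: RHS = 5, y in [9, 10]  -> 2 point(s)
  x = 18: RHS = 1, y in [1, 18]  -> 2 point(s)
Affine points: 23. Add the point at infinity: total = 24.

#E(F_19) = 24


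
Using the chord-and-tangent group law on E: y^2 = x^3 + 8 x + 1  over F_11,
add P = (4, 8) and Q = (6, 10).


P != Q, so use the chord formula.
s = (y2 - y1) / (x2 - x1) = (2) / (2) mod 11 = 1
x3 = s^2 - x1 - x2 mod 11 = 1^2 - 4 - 6 = 2
y3 = s (x1 - x3) - y1 mod 11 = 1 * (4 - 2) - 8 = 5

P + Q = (2, 5)


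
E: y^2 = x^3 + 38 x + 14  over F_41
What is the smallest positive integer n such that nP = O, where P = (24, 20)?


Compute successive multiples of P until we hit O:
  1P = (24, 20)
  2P = (2, 37)
  3P = (25, 5)
  4P = (12, 5)
  5P = (4, 5)
  6P = (11, 0)
  7P = (4, 36)
  8P = (12, 36)
  ... (continuing to 12P)
  12P = O

ord(P) = 12


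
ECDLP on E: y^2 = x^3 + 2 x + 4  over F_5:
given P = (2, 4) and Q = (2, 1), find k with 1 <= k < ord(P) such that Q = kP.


Enumerate multiples of P until we hit Q = (2, 1):
  1P = (2, 4)
  2P = (0, 2)
  3P = (4, 4)
  4P = (4, 1)
  5P = (0, 3)
  6P = (2, 1)
Match found at i = 6.

k = 6


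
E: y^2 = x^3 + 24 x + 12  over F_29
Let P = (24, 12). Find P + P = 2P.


Doubling: s = (3 x1^2 + a) / (2 y1)
s = (3*24^2 + 24) / (2*12) mod 29 = 15
x3 = s^2 - 2 x1 mod 29 = 15^2 - 2*24 = 3
y3 = s (x1 - x3) - y1 mod 29 = 15 * (24 - 3) - 12 = 13

2P = (3, 13)


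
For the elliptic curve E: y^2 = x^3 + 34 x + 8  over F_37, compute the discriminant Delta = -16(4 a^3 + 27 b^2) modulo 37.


4 a^3 + 27 b^2 = 4*34^3 + 27*8^2 = 157216 + 1728 = 158944
Delta = -16 * (158944) = -2543104
Delta mod 37 = 17

Delta = 17 (mod 37)


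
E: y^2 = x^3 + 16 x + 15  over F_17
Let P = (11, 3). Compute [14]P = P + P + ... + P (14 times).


k = 14 = 1110_2 (binary, LSB first: 0111)
Double-and-add from P = (11, 3):
  bit 0 = 0: acc unchanged = O
  bit 1 = 1: acc = O + (16, 7) = (16, 7)
  bit 2 = 1: acc = (16, 7) + (10, 6) = (0, 7)
  bit 3 = 1: acc = (0, 7) + (1, 10) = (8, 3)

14P = (8, 3)


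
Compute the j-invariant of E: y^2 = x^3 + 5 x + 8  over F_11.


Delta = -16(4 a^3 + 27 b^2) mod 11 = 3
-1728 * (4 a)^3 = -1728 * (4*5)^3 mod 11 = 8
j = 8 * 3^(-1) mod 11 = 10

j = 10 (mod 11)


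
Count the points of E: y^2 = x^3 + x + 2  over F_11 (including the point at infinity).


For each x in F_11, count y with y^2 = x^3 + 1 x + 2 mod 11:
  x = 1: RHS = 4, y in [2, 9]  -> 2 point(s)
  x = 2: RHS = 1, y in [1, 10]  -> 2 point(s)
  x = 4: RHS = 4, y in [2, 9]  -> 2 point(s)
  x = 5: RHS = 0, y in [0]  -> 1 point(s)
  x = 6: RHS = 4, y in [2, 9]  -> 2 point(s)
  x = 7: RHS = 0, y in [0]  -> 1 point(s)
  x = 8: RHS = 5, y in [4, 7]  -> 2 point(s)
  x = 9: RHS = 3, y in [5, 6]  -> 2 point(s)
  x = 10: RHS = 0, y in [0]  -> 1 point(s)
Affine points: 15. Add the point at infinity: total = 16.

#E(F_11) = 16


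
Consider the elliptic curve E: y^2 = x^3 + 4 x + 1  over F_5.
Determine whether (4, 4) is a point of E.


Check whether y^2 = x^3 + 4 x + 1 (mod 5) for (x, y) = (4, 4).
LHS: y^2 = 4^2 mod 5 = 1
RHS: x^3 + 4 x + 1 = 4^3 + 4*4 + 1 mod 5 = 1
LHS = RHS

Yes, on the curve


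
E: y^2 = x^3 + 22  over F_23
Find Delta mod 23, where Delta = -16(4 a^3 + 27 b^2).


4 a^3 + 27 b^2 = 4*0^3 + 27*22^2 = 0 + 13068 = 13068
Delta = -16 * (13068) = -209088
Delta mod 23 = 5

Delta = 5 (mod 23)


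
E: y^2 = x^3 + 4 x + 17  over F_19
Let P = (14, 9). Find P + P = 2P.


Doubling: s = (3 x1^2 + a) / (2 y1)
s = (3*14^2 + 4) / (2*9) mod 19 = 16
x3 = s^2 - 2 x1 mod 19 = 16^2 - 2*14 = 0
y3 = s (x1 - x3) - y1 mod 19 = 16 * (14 - 0) - 9 = 6

2P = (0, 6)


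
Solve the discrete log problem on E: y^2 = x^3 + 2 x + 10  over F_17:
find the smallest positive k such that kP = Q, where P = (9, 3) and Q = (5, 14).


Enumerate multiples of P until we hit Q = (5, 14):
  1P = (9, 3)
  2P = (15, 7)
  3P = (1, 8)
  4P = (5, 3)
  5P = (3, 14)
  6P = (6, 0)
  7P = (3, 3)
  8P = (5, 14)
Match found at i = 8.

k = 8


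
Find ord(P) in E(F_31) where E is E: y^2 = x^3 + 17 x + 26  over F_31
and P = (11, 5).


Compute successive multiples of P until we hit O:
  1P = (11, 5)
  2P = (27, 7)
  3P = (9, 3)
  4P = (12, 25)
  5P = (5, 22)
  6P = (17, 12)
  7P = (19, 27)
  8P = (26, 8)
  ... (continuing to 27P)
  27P = O

ord(P) = 27


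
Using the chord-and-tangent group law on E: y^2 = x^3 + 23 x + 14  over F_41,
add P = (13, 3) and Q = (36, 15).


P != Q, so use the chord formula.
s = (y2 - y1) / (x2 - x1) = (12) / (23) mod 41 = 13
x3 = s^2 - x1 - x2 mod 41 = 13^2 - 13 - 36 = 38
y3 = s (x1 - x3) - y1 mod 41 = 13 * (13 - 38) - 3 = 0

P + Q = (38, 0)


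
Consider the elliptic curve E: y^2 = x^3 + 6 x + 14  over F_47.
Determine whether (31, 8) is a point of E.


Check whether y^2 = x^3 + 6 x + 14 (mod 47) for (x, y) = (31, 8).
LHS: y^2 = 8^2 mod 47 = 17
RHS: x^3 + 6 x + 14 = 31^3 + 6*31 + 14 mod 47 = 5
LHS != RHS

No, not on the curve


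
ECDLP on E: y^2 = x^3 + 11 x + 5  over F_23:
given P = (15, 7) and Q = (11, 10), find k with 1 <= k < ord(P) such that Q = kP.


Enumerate multiples of P until we hit Q = (11, 10):
  1P = (15, 7)
  2P = (2, 9)
  3P = (18, 20)
  4P = (19, 14)
  5P = (5, 22)
  6P = (11, 10)
Match found at i = 6.

k = 6


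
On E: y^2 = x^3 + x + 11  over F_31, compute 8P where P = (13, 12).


k = 8 = 1000_2 (binary, LSB first: 0001)
Double-and-add from P = (13, 12):
  bit 0 = 0: acc unchanged = O
  bit 1 = 0: acc unchanged = O
  bit 2 = 0: acc unchanged = O
  bit 3 = 1: acc = O + (13, 19) = (13, 19)

8P = (13, 19)


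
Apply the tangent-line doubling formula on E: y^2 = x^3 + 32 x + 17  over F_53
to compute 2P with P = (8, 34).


Doubling: s = (3 x1^2 + a) / (2 y1)
s = (3*8^2 + 32) / (2*34) mod 53 = 22
x3 = s^2 - 2 x1 mod 53 = 22^2 - 2*8 = 44
y3 = s (x1 - x3) - y1 mod 53 = 22 * (8 - 44) - 34 = 22

2P = (44, 22)


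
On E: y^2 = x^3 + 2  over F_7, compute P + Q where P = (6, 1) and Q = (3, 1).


P != Q, so use the chord formula.
s = (y2 - y1) / (x2 - x1) = (0) / (4) mod 7 = 0
x3 = s^2 - x1 - x2 mod 7 = 0^2 - 6 - 3 = 5
y3 = s (x1 - x3) - y1 mod 7 = 0 * (6 - 5) - 1 = 6

P + Q = (5, 6)


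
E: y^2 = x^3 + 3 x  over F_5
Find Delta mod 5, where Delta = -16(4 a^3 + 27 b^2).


4 a^3 + 27 b^2 = 4*3^3 + 27*0^2 = 108 + 0 = 108
Delta = -16 * (108) = -1728
Delta mod 5 = 2

Delta = 2 (mod 5)


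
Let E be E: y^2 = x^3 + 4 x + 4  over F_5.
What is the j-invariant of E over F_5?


Delta = -16(4 a^3 + 27 b^2) mod 5 = 2
-1728 * (4 a)^3 = -1728 * (4*4)^3 mod 5 = 2
j = 2 * 2^(-1) mod 5 = 1

j = 1 (mod 5)


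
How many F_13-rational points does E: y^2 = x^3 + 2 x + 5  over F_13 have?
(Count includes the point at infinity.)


For each x in F_13, count y with y^2 = x^3 + 2 x + 5 mod 13:
  x = 2: RHS = 4, y in [2, 11]  -> 2 point(s)
  x = 3: RHS = 12, y in [5, 8]  -> 2 point(s)
  x = 4: RHS = 12, y in [5, 8]  -> 2 point(s)
  x = 5: RHS = 10, y in [6, 7]  -> 2 point(s)
  x = 6: RHS = 12, y in [5, 8]  -> 2 point(s)
  x = 8: RHS = 0, y in [0]  -> 1 point(s)
Affine points: 11. Add the point at infinity: total = 12.

#E(F_13) = 12


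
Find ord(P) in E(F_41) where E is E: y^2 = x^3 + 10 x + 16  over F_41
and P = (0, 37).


Compute successive multiples of P until we hit O:
  1P = (0, 37)
  2P = (40, 13)
  3P = (3, 14)
  4P = (33, 11)
  5P = (16, 34)
  6P = (30, 25)
  7P = (21, 37)
  8P = (20, 4)
  ... (continuing to 32P)
  32P = O

ord(P) = 32


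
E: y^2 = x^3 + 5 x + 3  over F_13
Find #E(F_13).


For each x in F_13, count y with y^2 = x^3 + 5 x + 3 mod 13:
  x = 0: RHS = 3, y in [4, 9]  -> 2 point(s)
  x = 1: RHS = 9, y in [3, 10]  -> 2 point(s)
  x = 4: RHS = 9, y in [3, 10]  -> 2 point(s)
  x = 5: RHS = 10, y in [6, 7]  -> 2 point(s)
  x = 7: RHS = 4, y in [2, 11]  -> 2 point(s)
  x = 8: RHS = 9, y in [3, 10]  -> 2 point(s)
  x = 9: RHS = 10, y in [6, 7]  -> 2 point(s)
  x = 10: RHS = 0, y in [0]  -> 1 point(s)
  x = 12: RHS = 10, y in [6, 7]  -> 2 point(s)
Affine points: 17. Add the point at infinity: total = 18.

#E(F_13) = 18


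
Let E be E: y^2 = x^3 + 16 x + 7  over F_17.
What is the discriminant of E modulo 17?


4 a^3 + 27 b^2 = 4*16^3 + 27*7^2 = 16384 + 1323 = 17707
Delta = -16 * (17707) = -283312
Delta mod 17 = 10

Delta = 10 (mod 17)


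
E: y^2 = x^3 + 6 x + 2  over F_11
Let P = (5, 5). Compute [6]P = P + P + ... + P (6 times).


k = 6 = 110_2 (binary, LSB first: 011)
Double-and-add from P = (5, 5):
  bit 0 = 0: acc unchanged = O
  bit 1 = 1: acc = O + (6, 10) = (6, 10)
  bit 2 = 1: acc = (6, 10) + (3, 6) = (5, 6)

6P = (5, 6)


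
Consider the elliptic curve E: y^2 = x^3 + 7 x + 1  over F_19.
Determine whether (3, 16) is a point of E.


Check whether y^2 = x^3 + 7 x + 1 (mod 19) for (x, y) = (3, 16).
LHS: y^2 = 16^2 mod 19 = 9
RHS: x^3 + 7 x + 1 = 3^3 + 7*3 + 1 mod 19 = 11
LHS != RHS

No, not on the curve


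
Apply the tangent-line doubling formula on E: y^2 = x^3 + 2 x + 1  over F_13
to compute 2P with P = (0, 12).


Doubling: s = (3 x1^2 + a) / (2 y1)
s = (3*0^2 + 2) / (2*12) mod 13 = 12
x3 = s^2 - 2 x1 mod 13 = 12^2 - 2*0 = 1
y3 = s (x1 - x3) - y1 mod 13 = 12 * (0 - 1) - 12 = 2

2P = (1, 2)


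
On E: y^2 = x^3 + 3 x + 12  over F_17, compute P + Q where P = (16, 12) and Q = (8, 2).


P != Q, so use the chord formula.
s = (y2 - y1) / (x2 - x1) = (7) / (9) mod 17 = 14
x3 = s^2 - x1 - x2 mod 17 = 14^2 - 16 - 8 = 2
y3 = s (x1 - x3) - y1 mod 17 = 14 * (16 - 2) - 12 = 14

P + Q = (2, 14)


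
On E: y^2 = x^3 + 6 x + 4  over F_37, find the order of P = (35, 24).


Compute successive multiples of P until we hit O:
  1P = (35, 24)
  2P = (29, 6)
  3P = (19, 24)
  4P = (20, 13)
  5P = (10, 19)
  6P = (32, 21)
  7P = (8, 3)
  8P = (1, 23)
  ... (continuing to 45P)
  45P = O

ord(P) = 45


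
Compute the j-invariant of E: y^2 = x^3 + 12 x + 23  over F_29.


Delta = -16(4 a^3 + 27 b^2) mod 29 = 6
-1728 * (4 a)^3 = -1728 * (4*12)^3 mod 29 = 6
j = 6 * 6^(-1) mod 29 = 1

j = 1 (mod 29)


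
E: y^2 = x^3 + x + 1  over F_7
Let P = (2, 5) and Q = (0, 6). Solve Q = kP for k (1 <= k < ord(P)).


Enumerate multiples of P until we hit Q = (0, 6):
  1P = (2, 5)
  2P = (0, 6)
Match found at i = 2.

k = 2


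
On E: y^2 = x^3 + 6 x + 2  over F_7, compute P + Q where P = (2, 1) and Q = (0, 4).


P != Q, so use the chord formula.
s = (y2 - y1) / (x2 - x1) = (3) / (5) mod 7 = 2
x3 = s^2 - x1 - x2 mod 7 = 2^2 - 2 - 0 = 2
y3 = s (x1 - x3) - y1 mod 7 = 2 * (2 - 2) - 1 = 6

P + Q = (2, 6)


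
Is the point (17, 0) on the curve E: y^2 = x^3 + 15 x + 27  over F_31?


Check whether y^2 = x^3 + 15 x + 27 (mod 31) for (x, y) = (17, 0).
LHS: y^2 = 0^2 mod 31 = 0
RHS: x^3 + 15 x + 27 = 17^3 + 15*17 + 27 mod 31 = 18
LHS != RHS

No, not on the curve


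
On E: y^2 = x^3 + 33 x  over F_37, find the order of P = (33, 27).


Compute successive multiples of P until we hit O:
  1P = (33, 27)
  2P = (1, 21)
  3P = (0, 0)
  4P = (1, 16)
  5P = (33, 10)
  6P = O

ord(P) = 6


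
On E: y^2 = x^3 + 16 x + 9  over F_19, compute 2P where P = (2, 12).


Doubling: s = (3 x1^2 + a) / (2 y1)
s = (3*2^2 + 16) / (2*12) mod 19 = 17
x3 = s^2 - 2 x1 mod 19 = 17^2 - 2*2 = 0
y3 = s (x1 - x3) - y1 mod 19 = 17 * (2 - 0) - 12 = 3

2P = (0, 3)


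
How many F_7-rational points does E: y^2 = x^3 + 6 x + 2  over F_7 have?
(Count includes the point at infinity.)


For each x in F_7, count y with y^2 = x^3 + 6 x + 2 mod 7:
  x = 0: RHS = 2, y in [3, 4]  -> 2 point(s)
  x = 1: RHS = 2, y in [3, 4]  -> 2 point(s)
  x = 2: RHS = 1, y in [1, 6]  -> 2 point(s)
  x = 6: RHS = 2, y in [3, 4]  -> 2 point(s)
Affine points: 8. Add the point at infinity: total = 9.

#E(F_7) = 9


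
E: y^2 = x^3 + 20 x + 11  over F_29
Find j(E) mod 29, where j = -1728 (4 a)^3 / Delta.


Delta = -16(4 a^3 + 27 b^2) mod 29 = 10
-1728 * (4 a)^3 = -1728 * (4*20)^3 mod 29 = 2
j = 2 * 10^(-1) mod 29 = 6

j = 6 (mod 29)


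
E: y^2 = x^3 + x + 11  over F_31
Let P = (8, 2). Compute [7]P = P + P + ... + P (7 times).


k = 7 = 111_2 (binary, LSB first: 111)
Double-and-add from P = (8, 2):
  bit 0 = 1: acc = O + (8, 2) = (8, 2)
  bit 1 = 1: acc = (8, 2) + (20, 8) = (11, 12)
  bit 2 = 1: acc = (11, 12) + (30, 28) = (9, 6)

7P = (9, 6)


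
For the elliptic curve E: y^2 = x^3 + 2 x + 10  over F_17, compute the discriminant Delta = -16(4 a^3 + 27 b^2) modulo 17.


4 a^3 + 27 b^2 = 4*2^3 + 27*10^2 = 32 + 2700 = 2732
Delta = -16 * (2732) = -43712
Delta mod 17 = 12

Delta = 12 (mod 17)


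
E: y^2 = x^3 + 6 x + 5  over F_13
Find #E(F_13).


For each x in F_13, count y with y^2 = x^3 + 6 x + 5 mod 13:
  x = 1: RHS = 12, y in [5, 8]  -> 2 point(s)
  x = 2: RHS = 12, y in [5, 8]  -> 2 point(s)
  x = 5: RHS = 4, y in [2, 11]  -> 2 point(s)
  x = 6: RHS = 10, y in [6, 7]  -> 2 point(s)
  x = 7: RHS = 0, y in [0]  -> 1 point(s)
  x = 10: RHS = 12, y in [5, 8]  -> 2 point(s)
Affine points: 11. Add the point at infinity: total = 12.

#E(F_13) = 12


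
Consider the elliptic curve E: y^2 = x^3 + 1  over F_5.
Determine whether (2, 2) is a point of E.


Check whether y^2 = x^3 + 0 x + 1 (mod 5) for (x, y) = (2, 2).
LHS: y^2 = 2^2 mod 5 = 4
RHS: x^3 + 0 x + 1 = 2^3 + 0*2 + 1 mod 5 = 4
LHS = RHS

Yes, on the curve


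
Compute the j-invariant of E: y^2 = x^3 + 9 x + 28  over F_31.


Delta = -16(4 a^3 + 27 b^2) mod 31 = 17
-1728 * (4 a)^3 = -1728 * (4*9)^3 mod 31 = 8
j = 8 * 17^(-1) mod 31 = 26

j = 26 (mod 31)


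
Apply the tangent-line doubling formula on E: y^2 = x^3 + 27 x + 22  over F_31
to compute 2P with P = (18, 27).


Doubling: s = (3 x1^2 + a) / (2 y1)
s = (3*18^2 + 27) / (2*27) mod 31 = 3
x3 = s^2 - 2 x1 mod 31 = 3^2 - 2*18 = 4
y3 = s (x1 - x3) - y1 mod 31 = 3 * (18 - 4) - 27 = 15

2P = (4, 15)


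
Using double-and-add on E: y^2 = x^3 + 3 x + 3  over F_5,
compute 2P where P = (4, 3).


k = 2 = 10_2 (binary, LSB first: 01)
Double-and-add from P = (4, 3):
  bit 0 = 0: acc unchanged = O
  bit 1 = 1: acc = O + (3, 3) = (3, 3)

2P = (3, 3)


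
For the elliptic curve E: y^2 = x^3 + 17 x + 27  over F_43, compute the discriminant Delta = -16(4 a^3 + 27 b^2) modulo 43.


4 a^3 + 27 b^2 = 4*17^3 + 27*27^2 = 19652 + 19683 = 39335
Delta = -16 * (39335) = -629360
Delta mod 43 = 31

Delta = 31 (mod 43)


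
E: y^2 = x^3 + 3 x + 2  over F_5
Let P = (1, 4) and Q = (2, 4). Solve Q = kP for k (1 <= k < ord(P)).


Enumerate multiples of P until we hit Q = (2, 4):
  1P = (1, 4)
  2P = (2, 4)
Match found at i = 2.

k = 2


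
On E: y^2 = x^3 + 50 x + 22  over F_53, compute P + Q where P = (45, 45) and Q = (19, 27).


P != Q, so use the chord formula.
s = (y2 - y1) / (x2 - x1) = (35) / (27) mod 53 = 17
x3 = s^2 - x1 - x2 mod 53 = 17^2 - 45 - 19 = 13
y3 = s (x1 - x3) - y1 mod 53 = 17 * (45 - 13) - 45 = 22

P + Q = (13, 22)


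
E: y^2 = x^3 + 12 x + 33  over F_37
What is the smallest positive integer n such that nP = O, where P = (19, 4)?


Compute successive multiples of P until we hit O:
  1P = (19, 4)
  2P = (32, 25)
  3P = (7, 4)
  4P = (11, 33)
  5P = (8, 7)
  6P = (22, 17)
  7P = (23, 28)
  8P = (31, 35)
  ... (continuing to 44P)
  44P = O

ord(P) = 44


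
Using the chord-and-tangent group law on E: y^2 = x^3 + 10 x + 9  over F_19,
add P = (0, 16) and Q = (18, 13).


P != Q, so use the chord formula.
s = (y2 - y1) / (x2 - x1) = (16) / (18) mod 19 = 3
x3 = s^2 - x1 - x2 mod 19 = 3^2 - 0 - 18 = 10
y3 = s (x1 - x3) - y1 mod 19 = 3 * (0 - 10) - 16 = 11

P + Q = (10, 11)


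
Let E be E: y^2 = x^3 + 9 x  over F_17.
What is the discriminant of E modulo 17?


4 a^3 + 27 b^2 = 4*9^3 + 27*0^2 = 2916 + 0 = 2916
Delta = -16 * (2916) = -46656
Delta mod 17 = 9

Delta = 9 (mod 17)


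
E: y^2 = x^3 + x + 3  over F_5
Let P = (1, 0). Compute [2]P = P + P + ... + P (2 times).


k = 2 = 10_2 (binary, LSB first: 01)
Double-and-add from P = (1, 0):
  bit 0 = 0: acc unchanged = O
  bit 1 = 1: acc = O + O = O

2P = O


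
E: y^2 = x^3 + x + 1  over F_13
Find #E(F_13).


For each x in F_13, count y with y^2 = x^3 + 1 x + 1 mod 13:
  x = 0: RHS = 1, y in [1, 12]  -> 2 point(s)
  x = 1: RHS = 3, y in [4, 9]  -> 2 point(s)
  x = 4: RHS = 4, y in [2, 11]  -> 2 point(s)
  x = 5: RHS = 1, y in [1, 12]  -> 2 point(s)
  x = 7: RHS = 0, y in [0]  -> 1 point(s)
  x = 8: RHS = 1, y in [1, 12]  -> 2 point(s)
  x = 10: RHS = 10, y in [6, 7]  -> 2 point(s)
  x = 11: RHS = 4, y in [2, 11]  -> 2 point(s)
  x = 12: RHS = 12, y in [5, 8]  -> 2 point(s)
Affine points: 17. Add the point at infinity: total = 18.

#E(F_13) = 18


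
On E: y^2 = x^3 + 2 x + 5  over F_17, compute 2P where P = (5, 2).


Doubling: s = (3 x1^2 + a) / (2 y1)
s = (3*5^2 + 2) / (2*2) mod 17 = 15
x3 = s^2 - 2 x1 mod 17 = 15^2 - 2*5 = 11
y3 = s (x1 - x3) - y1 mod 17 = 15 * (5 - 11) - 2 = 10

2P = (11, 10)


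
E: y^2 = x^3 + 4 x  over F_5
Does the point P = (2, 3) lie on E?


Check whether y^2 = x^3 + 4 x + 0 (mod 5) for (x, y) = (2, 3).
LHS: y^2 = 3^2 mod 5 = 4
RHS: x^3 + 4 x + 0 = 2^3 + 4*2 + 0 mod 5 = 1
LHS != RHS

No, not on the curve


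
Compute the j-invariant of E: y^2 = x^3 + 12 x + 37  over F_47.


Delta = -16(4 a^3 + 27 b^2) mod 47 = 39
-1728 * (4 a)^3 = -1728 * (4*12)^3 mod 47 = 11
j = 11 * 39^(-1) mod 47 = 28

j = 28 (mod 47)


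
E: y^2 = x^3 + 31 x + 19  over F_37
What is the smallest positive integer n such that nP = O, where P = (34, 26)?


Compute successive multiples of P until we hit O:
  1P = (34, 26)
  2P = (5, 22)
  3P = (26, 7)
  4P = (26, 30)
  5P = (5, 15)
  6P = (34, 11)
  7P = O

ord(P) = 7


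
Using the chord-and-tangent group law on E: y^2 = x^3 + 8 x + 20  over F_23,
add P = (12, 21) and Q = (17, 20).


P != Q, so use the chord formula.
s = (y2 - y1) / (x2 - x1) = (22) / (5) mod 23 = 9
x3 = s^2 - x1 - x2 mod 23 = 9^2 - 12 - 17 = 6
y3 = s (x1 - x3) - y1 mod 23 = 9 * (12 - 6) - 21 = 10

P + Q = (6, 10)


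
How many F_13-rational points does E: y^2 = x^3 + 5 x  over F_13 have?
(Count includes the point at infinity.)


For each x in F_13, count y with y^2 = x^3 + 5 x + 0 mod 13:
  x = 0: RHS = 0, y in [0]  -> 1 point(s)
  x = 3: RHS = 3, y in [4, 9]  -> 2 point(s)
  x = 6: RHS = 12, y in [5, 8]  -> 2 point(s)
  x = 7: RHS = 1, y in [1, 12]  -> 2 point(s)
  x = 10: RHS = 10, y in [6, 7]  -> 2 point(s)
Affine points: 9. Add the point at infinity: total = 10.

#E(F_13) = 10


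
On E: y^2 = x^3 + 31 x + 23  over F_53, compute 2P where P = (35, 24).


Doubling: s = (3 x1^2 + a) / (2 y1)
s = (3*35^2 + 31) / (2*24) mod 53 = 22
x3 = s^2 - 2 x1 mod 53 = 22^2 - 2*35 = 43
y3 = s (x1 - x3) - y1 mod 53 = 22 * (35 - 43) - 24 = 12

2P = (43, 12)


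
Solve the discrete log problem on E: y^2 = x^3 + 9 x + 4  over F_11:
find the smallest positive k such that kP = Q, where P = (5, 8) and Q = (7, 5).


Enumerate multiples of P until we hit Q = (7, 5):
  1P = (5, 8)
  2P = (10, 7)
  3P = (0, 2)
  4P = (7, 5)
Match found at i = 4.

k = 4


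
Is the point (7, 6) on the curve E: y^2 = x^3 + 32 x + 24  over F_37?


Check whether y^2 = x^3 + 32 x + 24 (mod 37) for (x, y) = (7, 6).
LHS: y^2 = 6^2 mod 37 = 36
RHS: x^3 + 32 x + 24 = 7^3 + 32*7 + 24 mod 37 = 36
LHS = RHS

Yes, on the curve


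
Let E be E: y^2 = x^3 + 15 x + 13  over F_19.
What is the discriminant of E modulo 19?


4 a^3 + 27 b^2 = 4*15^3 + 27*13^2 = 13500 + 4563 = 18063
Delta = -16 * (18063) = -289008
Delta mod 19 = 1

Delta = 1 (mod 19)


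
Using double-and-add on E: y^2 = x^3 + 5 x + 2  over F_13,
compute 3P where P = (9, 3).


k = 3 = 11_2 (binary, LSB first: 11)
Double-and-add from P = (9, 3):
  bit 0 = 1: acc = O + (9, 3) = (9, 3)
  bit 1 = 1: acc = (9, 3) + (12, 3) = (5, 10)

3P = (5, 10)


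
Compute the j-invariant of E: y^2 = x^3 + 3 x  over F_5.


Delta = -16(4 a^3 + 27 b^2) mod 5 = 2
-1728 * (4 a)^3 = -1728 * (4*3)^3 mod 5 = 1
j = 1 * 2^(-1) mod 5 = 3

j = 3 (mod 5)


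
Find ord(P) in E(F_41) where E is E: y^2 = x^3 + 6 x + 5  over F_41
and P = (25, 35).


Compute successive multiples of P until we hit O:
  1P = (25, 35)
  2P = (0, 13)
  3P = (7, 12)
  4P = (10, 32)
  5P = (29, 38)
  6P = (26, 36)
  7P = (32, 40)
  8P = (23, 25)
  ... (continuing to 18P)
  18P = O

ord(P) = 18


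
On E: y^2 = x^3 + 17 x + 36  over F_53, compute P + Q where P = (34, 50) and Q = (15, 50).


P != Q, so use the chord formula.
s = (y2 - y1) / (x2 - x1) = (0) / (34) mod 53 = 0
x3 = s^2 - x1 - x2 mod 53 = 0^2 - 34 - 15 = 4
y3 = s (x1 - x3) - y1 mod 53 = 0 * (34 - 4) - 50 = 3

P + Q = (4, 3)


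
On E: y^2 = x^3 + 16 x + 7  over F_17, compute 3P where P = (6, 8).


k = 3 = 11_2 (binary, LSB first: 11)
Double-and-add from P = (6, 8):
  bit 0 = 1: acc = O + (6, 8) = (6, 8)
  bit 1 = 1: acc = (6, 8) + (13, 10) = (13, 7)

3P = (13, 7)


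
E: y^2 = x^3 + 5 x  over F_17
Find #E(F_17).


For each x in F_17, count y with y^2 = x^3 + 5 x + 0 mod 17:
  x = 0: RHS = 0, y in [0]  -> 1 point(s)
  x = 2: RHS = 1, y in [1, 16]  -> 2 point(s)
  x = 3: RHS = 8, y in [5, 12]  -> 2 point(s)
  x = 4: RHS = 16, y in [4, 13]  -> 2 point(s)
  x = 6: RHS = 8, y in [5, 12]  -> 2 point(s)
  x = 7: RHS = 4, y in [2, 15]  -> 2 point(s)
  x = 8: RHS = 8, y in [5, 12]  -> 2 point(s)
  x = 9: RHS = 9, y in [3, 14]  -> 2 point(s)
  x = 10: RHS = 13, y in [8, 9]  -> 2 point(s)
  x = 11: RHS = 9, y in [3, 14]  -> 2 point(s)
  x = 13: RHS = 1, y in [1, 16]  -> 2 point(s)
  x = 14: RHS = 9, y in [3, 14]  -> 2 point(s)
  x = 15: RHS = 16, y in [4, 13]  -> 2 point(s)
Affine points: 25. Add the point at infinity: total = 26.

#E(F_17) = 26


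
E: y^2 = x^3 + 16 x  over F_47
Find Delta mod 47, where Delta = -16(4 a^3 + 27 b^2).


4 a^3 + 27 b^2 = 4*16^3 + 27*0^2 = 16384 + 0 = 16384
Delta = -16 * (16384) = -262144
Delta mod 47 = 22

Delta = 22 (mod 47)


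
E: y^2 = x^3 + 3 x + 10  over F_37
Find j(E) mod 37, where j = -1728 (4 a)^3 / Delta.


Delta = -16(4 a^3 + 27 b^2) mod 37 = 27
-1728 * (4 a)^3 = -1728 * (4*3)^3 mod 37 = 27
j = 27 * 27^(-1) mod 37 = 1

j = 1 (mod 37)


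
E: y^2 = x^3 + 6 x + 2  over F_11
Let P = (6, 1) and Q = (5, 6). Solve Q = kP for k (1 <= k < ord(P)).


Enumerate multiples of P until we hit Q = (5, 6):
  1P = (6, 1)
  2P = (3, 5)
  3P = (5, 5)
  4P = (5, 6)
Match found at i = 4.

k = 4


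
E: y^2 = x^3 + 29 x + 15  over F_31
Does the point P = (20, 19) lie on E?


Check whether y^2 = x^3 + 29 x + 15 (mod 31) for (x, y) = (20, 19).
LHS: y^2 = 19^2 mod 31 = 20
RHS: x^3 + 29 x + 15 = 20^3 + 29*20 + 15 mod 31 = 8
LHS != RHS

No, not on the curve


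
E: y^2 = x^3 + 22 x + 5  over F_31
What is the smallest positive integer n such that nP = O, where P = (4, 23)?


Compute successive multiples of P until we hit O:
  1P = (4, 23)
  2P = (0, 6)
  3P = (16, 19)
  4P = (18, 23)
  5P = (9, 8)
  6P = (27, 15)
  7P = (1, 11)
  8P = (11, 11)
  ... (continuing to 37P)
  37P = O

ord(P) = 37


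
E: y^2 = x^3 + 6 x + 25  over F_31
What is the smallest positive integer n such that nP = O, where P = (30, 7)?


Compute successive multiples of P until we hit O:
  1P = (30, 7)
  2P = (7, 10)
  3P = (14, 30)
  4P = (26, 26)
  5P = (15, 7)
  6P = (17, 24)
  7P = (29, 6)
  8P = (4, 19)
  ... (continuing to 17P)
  17P = O

ord(P) = 17


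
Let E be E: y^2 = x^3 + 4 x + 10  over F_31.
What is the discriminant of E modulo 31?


4 a^3 + 27 b^2 = 4*4^3 + 27*10^2 = 256 + 2700 = 2956
Delta = -16 * (2956) = -47296
Delta mod 31 = 10

Delta = 10 (mod 31)


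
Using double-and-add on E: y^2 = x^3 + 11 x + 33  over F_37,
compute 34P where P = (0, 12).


k = 34 = 100010_2 (binary, LSB first: 010001)
Double-and-add from P = (0, 12):
  bit 0 = 0: acc unchanged = O
  bit 1 = 1: acc = O + (4, 17) = (4, 17)
  bit 2 = 0: acc unchanged = (4, 17)
  bit 3 = 0: acc unchanged = (4, 17)
  bit 4 = 0: acc unchanged = (4, 17)
  bit 5 = 1: acc = (4, 17) + (36, 13) = (8, 2)

34P = (8, 2)


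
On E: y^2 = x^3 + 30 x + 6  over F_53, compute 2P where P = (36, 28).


Doubling: s = (3 x1^2 + a) / (2 y1)
s = (3*36^2 + 30) / (2*28) mod 53 = 34
x3 = s^2 - 2 x1 mod 53 = 34^2 - 2*36 = 24
y3 = s (x1 - x3) - y1 mod 53 = 34 * (36 - 24) - 28 = 9

2P = (24, 9)


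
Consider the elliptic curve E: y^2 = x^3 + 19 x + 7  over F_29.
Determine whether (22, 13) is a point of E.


Check whether y^2 = x^3 + 19 x + 7 (mod 29) for (x, y) = (22, 13).
LHS: y^2 = 13^2 mod 29 = 24
RHS: x^3 + 19 x + 7 = 22^3 + 19*22 + 7 mod 29 = 24
LHS = RHS

Yes, on the curve


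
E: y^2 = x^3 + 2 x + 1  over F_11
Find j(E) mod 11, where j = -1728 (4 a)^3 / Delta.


Delta = -16(4 a^3 + 27 b^2) mod 11 = 2
-1728 * (4 a)^3 = -1728 * (4*2)^3 mod 11 = 5
j = 5 * 2^(-1) mod 11 = 8

j = 8 (mod 11)


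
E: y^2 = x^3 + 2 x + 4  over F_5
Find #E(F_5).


For each x in F_5, count y with y^2 = x^3 + 2 x + 4 mod 5:
  x = 0: RHS = 4, y in [2, 3]  -> 2 point(s)
  x = 2: RHS = 1, y in [1, 4]  -> 2 point(s)
  x = 4: RHS = 1, y in [1, 4]  -> 2 point(s)
Affine points: 6. Add the point at infinity: total = 7.

#E(F_5) = 7


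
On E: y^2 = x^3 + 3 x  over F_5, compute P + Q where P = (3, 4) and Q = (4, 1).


P != Q, so use the chord formula.
s = (y2 - y1) / (x2 - x1) = (2) / (1) mod 5 = 2
x3 = s^2 - x1 - x2 mod 5 = 2^2 - 3 - 4 = 2
y3 = s (x1 - x3) - y1 mod 5 = 2 * (3 - 2) - 4 = 3

P + Q = (2, 3)


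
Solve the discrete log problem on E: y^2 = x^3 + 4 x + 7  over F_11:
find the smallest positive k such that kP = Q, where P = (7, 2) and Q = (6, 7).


Enumerate multiples of P until we hit Q = (6, 7):
  1P = (7, 2)
  2P = (1, 10)
  3P = (6, 4)
  4P = (2, 10)
  5P = (5, 8)
  6P = (8, 1)
  7P = (8, 10)
  8P = (5, 3)
  9P = (2, 1)
  10P = (6, 7)
Match found at i = 10.

k = 10


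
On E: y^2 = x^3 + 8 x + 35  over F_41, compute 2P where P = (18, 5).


k = 2 = 10_2 (binary, LSB first: 01)
Double-and-add from P = (18, 5):
  bit 0 = 0: acc unchanged = O
  bit 1 = 1: acc = O + (15, 2) = (15, 2)

2P = (15, 2)


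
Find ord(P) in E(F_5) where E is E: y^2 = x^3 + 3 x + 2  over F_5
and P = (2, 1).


Compute successive multiples of P until we hit O:
  1P = (2, 1)
  2P = (1, 4)
  3P = (1, 1)
  4P = (2, 4)
  5P = O

ord(P) = 5


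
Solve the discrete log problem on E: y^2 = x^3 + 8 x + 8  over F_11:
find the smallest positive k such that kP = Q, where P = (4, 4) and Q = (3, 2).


Enumerate multiples of P until we hit Q = (3, 2):
  1P = (4, 4)
  2P = (8, 1)
  3P = (3, 9)
  4P = (7, 0)
  5P = (3, 2)
Match found at i = 5.

k = 5


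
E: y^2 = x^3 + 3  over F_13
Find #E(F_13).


For each x in F_13, count y with y^2 = x^3 + 0 x + 3 mod 13:
  x = 0: RHS = 3, y in [4, 9]  -> 2 point(s)
  x = 1: RHS = 4, y in [2, 11]  -> 2 point(s)
  x = 3: RHS = 4, y in [2, 11]  -> 2 point(s)
  x = 9: RHS = 4, y in [2, 11]  -> 2 point(s)
Affine points: 8. Add the point at infinity: total = 9.

#E(F_13) = 9


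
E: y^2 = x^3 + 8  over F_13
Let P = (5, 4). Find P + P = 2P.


Doubling: s = (3 x1^2 + a) / (2 y1)
s = (3*5^2 + 0) / (2*4) mod 13 = 11
x3 = s^2 - 2 x1 mod 13 = 11^2 - 2*5 = 7
y3 = s (x1 - x3) - y1 mod 13 = 11 * (5 - 7) - 4 = 0

2P = (7, 0)


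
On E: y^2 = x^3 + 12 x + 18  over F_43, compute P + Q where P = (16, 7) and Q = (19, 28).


P != Q, so use the chord formula.
s = (y2 - y1) / (x2 - x1) = (21) / (3) mod 43 = 7
x3 = s^2 - x1 - x2 mod 43 = 7^2 - 16 - 19 = 14
y3 = s (x1 - x3) - y1 mod 43 = 7 * (16 - 14) - 7 = 7

P + Q = (14, 7)
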